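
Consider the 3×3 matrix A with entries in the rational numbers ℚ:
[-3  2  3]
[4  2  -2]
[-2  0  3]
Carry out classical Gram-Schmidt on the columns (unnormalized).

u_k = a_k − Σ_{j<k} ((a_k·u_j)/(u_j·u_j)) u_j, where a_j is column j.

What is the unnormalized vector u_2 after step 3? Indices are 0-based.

Step 1: u_0 = a_0 = (-3, 4, -2).
Step 2: u_1 = a_1 − (2/29)·u_0 = (64/29, 50/29, 4/29).
Step 3: u_2 = a_2 − (-23/29)·u_0 − (26/57)·u_1 = (-22/57, 22/57, 77/57).

u_2 = (-22/57, 22/57, 77/57)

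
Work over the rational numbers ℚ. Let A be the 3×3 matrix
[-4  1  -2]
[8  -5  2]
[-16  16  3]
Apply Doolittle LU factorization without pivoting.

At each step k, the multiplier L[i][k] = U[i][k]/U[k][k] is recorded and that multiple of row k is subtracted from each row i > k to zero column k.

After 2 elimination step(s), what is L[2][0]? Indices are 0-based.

k=0: U[0][0]=-4
  eliminate (1,0): mult=-2, new row 1: (0, -3, -2); set L[1][0]=-2
  eliminate (2,0): mult=4, new row 2: (0, 12, 11); set L[2][0]=4
k=1: U[1][1]=-3
  eliminate (2,1): mult=-4, new row 2: (0, 0, 3); set L[2][1]=-4

L[2][0] = 4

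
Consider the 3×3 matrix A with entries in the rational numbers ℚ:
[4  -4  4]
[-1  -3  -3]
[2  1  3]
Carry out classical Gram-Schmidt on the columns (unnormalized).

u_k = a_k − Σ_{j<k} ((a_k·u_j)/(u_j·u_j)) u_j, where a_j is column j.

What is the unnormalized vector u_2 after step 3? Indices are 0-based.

Step 1: u_0 = a_0 = (4, -1, 2).
Step 2: u_1 = a_1 − (-11/21)·u_0 = (-40/21, -74/21, 43/21).
Step 3: u_2 = a_2 − (25/21)·u_0 − (191/425)·u_1 = (8/85, -96/425, -128/425).

u_2 = (8/85, -96/425, -128/425)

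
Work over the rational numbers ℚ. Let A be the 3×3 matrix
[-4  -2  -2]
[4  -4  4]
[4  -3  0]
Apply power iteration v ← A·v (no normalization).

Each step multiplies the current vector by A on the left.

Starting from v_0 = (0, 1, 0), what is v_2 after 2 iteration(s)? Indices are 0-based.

v_0 = (0, 1, 0).
v_1 = A·v_0 = (-2, -4, -3).
v_2 = A·v_1 = (22, -4, 4).

v_2 = (22, -4, 4)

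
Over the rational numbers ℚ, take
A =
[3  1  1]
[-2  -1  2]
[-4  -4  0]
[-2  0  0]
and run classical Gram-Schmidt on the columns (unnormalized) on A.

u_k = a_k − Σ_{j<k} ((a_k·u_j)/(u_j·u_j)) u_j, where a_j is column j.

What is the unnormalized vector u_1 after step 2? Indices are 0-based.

Step 1: u_0 = a_0 = (3, -2, -4, -2).
Step 2: u_1 = a_1 − (7/11)·u_0 = (-10/11, 3/11, -16/11, 14/11).

u_1 = (-10/11, 3/11, -16/11, 14/11)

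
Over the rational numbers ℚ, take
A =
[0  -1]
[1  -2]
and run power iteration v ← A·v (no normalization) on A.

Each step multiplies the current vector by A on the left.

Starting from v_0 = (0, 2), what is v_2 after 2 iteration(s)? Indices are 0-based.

v_2 = (4, 6)

v_0 = (0, 2).
v_1 = A·v_0 = (-2, -4).
v_2 = A·v_1 = (4, 6).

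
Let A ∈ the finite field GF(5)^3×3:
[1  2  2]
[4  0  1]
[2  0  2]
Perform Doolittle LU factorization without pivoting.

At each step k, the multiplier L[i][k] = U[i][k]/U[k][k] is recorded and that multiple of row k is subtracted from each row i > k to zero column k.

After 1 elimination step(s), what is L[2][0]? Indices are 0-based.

Step 1: pivot at (0,0) is 1.
  row1 ← row1 − (4)·row0  ⇒  L[1][0]=4, U row1=(0, 2, 3)
  row2 ← row2 − (2)·row0  ⇒  L[2][0]=2, U row2=(0, 1, 3)

L[2][0] = 2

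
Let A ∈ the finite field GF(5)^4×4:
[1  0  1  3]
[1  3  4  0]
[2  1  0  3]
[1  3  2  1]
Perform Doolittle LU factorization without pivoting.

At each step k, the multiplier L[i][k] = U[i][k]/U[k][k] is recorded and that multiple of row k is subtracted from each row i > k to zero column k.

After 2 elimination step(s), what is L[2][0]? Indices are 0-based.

Step 1: pivot at (0,0) is 1.
  row1 ← row1 − (1)·row0  ⇒  L[1][0]=1, U row1=(0, 3, 3, 2)
  row2 ← row2 − (2)·row0  ⇒  L[2][0]=2, U row2=(0, 1, 3, 2)
  row3 ← row3 − (1)·row0  ⇒  L[3][0]=1, U row3=(0, 3, 1, 3)
Step 2: pivot at (1,1) is 3.
  row2 ← row2 − (2)·row1  ⇒  L[2][1]=2, U row2=(0, 0, 2, 3)
  row3 ← row3 − (1)·row1  ⇒  L[3][1]=1, U row3=(0, 0, 3, 1)

L[2][0] = 2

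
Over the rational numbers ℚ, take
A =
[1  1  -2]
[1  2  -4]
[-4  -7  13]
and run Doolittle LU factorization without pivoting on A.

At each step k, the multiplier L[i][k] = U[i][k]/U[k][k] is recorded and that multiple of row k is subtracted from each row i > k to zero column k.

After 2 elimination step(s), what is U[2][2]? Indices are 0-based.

U[2][2] = -1

k=0: U[0][0]=1
  eliminate (1,0): mult=1, new row 1: (0, 1, -2); set L[1][0]=1
  eliminate (2,0): mult=-4, new row 2: (0, -3, 5); set L[2][0]=-4
k=1: U[1][1]=1
  eliminate (2,1): mult=-3, new row 2: (0, 0, -1); set L[2][1]=-3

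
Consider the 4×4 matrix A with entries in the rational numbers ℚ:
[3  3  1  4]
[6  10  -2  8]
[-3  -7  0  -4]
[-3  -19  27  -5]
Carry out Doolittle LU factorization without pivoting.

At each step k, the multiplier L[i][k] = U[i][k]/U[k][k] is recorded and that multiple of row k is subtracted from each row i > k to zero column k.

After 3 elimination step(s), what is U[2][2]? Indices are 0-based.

[col 0] pivot 3
  R1 -= 2*R0 → (0, 4, -4, 0)  (L[1][0] := 2)
  R2 -= -1*R0 → (0, -4, 1, 0)  (L[2][0] := -1)
  R3 -= -1*R0 → (0, -16, 28, -1)  (L[3][0] := -1)
[col 1] pivot 4
  R2 -= -1*R1 → (0, 0, -3, 0)  (L[2][1] := -1)
  R3 -= -4*R1 → (0, 0, 12, -1)  (L[3][1] := -4)
[col 2] pivot -3
  R3 -= -4*R2 → (0, 0, 0, -1)  (L[3][2] := -4)

U[2][2] = -3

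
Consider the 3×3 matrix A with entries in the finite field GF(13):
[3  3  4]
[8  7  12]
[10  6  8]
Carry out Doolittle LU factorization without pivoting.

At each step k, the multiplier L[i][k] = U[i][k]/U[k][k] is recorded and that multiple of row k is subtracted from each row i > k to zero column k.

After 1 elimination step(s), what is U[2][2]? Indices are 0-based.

U[2][2] = 12

Step 1: pivot at (0,0) is 3.
  row1 ← row1 − (7)·row0  ⇒  L[1][0]=7, U row1=(0, 12, 10)
  row2 ← row2 − (12)·row0  ⇒  L[2][0]=12, U row2=(0, 9, 12)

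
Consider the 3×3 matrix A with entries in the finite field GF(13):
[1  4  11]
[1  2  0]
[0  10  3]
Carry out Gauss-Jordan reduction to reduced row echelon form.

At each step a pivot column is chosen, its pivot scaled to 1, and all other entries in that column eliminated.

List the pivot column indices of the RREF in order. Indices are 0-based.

pivot columns: 0, 1

[1] R0 /= 1  ⇒  (1, 4, 11)
     R1 -= 1·R0  ⇒  (0, 11, 2)
[2] R1 /= 11  ⇒  (0, 1, 12)
     R0 -= 4·R1  ⇒  (1, 0, 2)
     R2 -= 10·R1  ⇒  (0, 0, 0)
column 2 empty below row 2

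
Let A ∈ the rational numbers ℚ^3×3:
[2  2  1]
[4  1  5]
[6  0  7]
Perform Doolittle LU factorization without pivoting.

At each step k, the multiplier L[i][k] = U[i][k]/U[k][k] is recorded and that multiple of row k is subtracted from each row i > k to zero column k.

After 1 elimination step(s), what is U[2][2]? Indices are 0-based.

Step 1: pivot at (0,0) is 2.
  row1 ← row1 − (2)·row0  ⇒  L[1][0]=2, U row1=(0, -3, 3)
  row2 ← row2 − (3)·row0  ⇒  L[2][0]=3, U row2=(0, -6, 4)

U[2][2] = 4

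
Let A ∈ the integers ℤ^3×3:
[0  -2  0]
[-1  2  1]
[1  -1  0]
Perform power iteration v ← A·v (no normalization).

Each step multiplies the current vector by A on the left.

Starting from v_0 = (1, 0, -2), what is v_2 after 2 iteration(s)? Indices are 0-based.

v_0 = (1, 0, -2).
v_1 = A·v_0 = (0, -3, 1).
v_2 = A·v_1 = (6, -5, 3).

v_2 = (6, -5, 3)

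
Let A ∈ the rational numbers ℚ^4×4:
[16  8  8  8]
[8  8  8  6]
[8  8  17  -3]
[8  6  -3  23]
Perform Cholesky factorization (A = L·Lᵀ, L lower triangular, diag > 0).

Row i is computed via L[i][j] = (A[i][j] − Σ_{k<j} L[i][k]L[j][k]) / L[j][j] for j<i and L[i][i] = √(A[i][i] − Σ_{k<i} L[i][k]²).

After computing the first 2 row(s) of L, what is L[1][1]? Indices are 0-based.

Step 1: L[0][0] = √(16) = 4.
  L[1][0] = (8) / L[0][0] = 2.
Step 2: L[1][1] = √(4) = 2.

L[1][1] = 2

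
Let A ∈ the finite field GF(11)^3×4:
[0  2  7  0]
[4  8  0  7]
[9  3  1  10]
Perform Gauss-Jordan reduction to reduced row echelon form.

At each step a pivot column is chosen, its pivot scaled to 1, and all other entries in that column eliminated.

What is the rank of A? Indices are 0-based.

rank = 3

step 1: exchange rows 0,1
step 1: normalize row 0 (÷4) = (1, 2, 0, 10)
  row 2: subtract 9×row0 = (0, 7, 1, 8)
step 2: normalize row 1 (÷2) = (0, 1, 9, 0)
  row 0: subtract 2×row1 = (1, 0, 4, 10)
  row 2: subtract 7×row1 = (0, 0, 4, 8)
step 3: normalize row 2 (÷4) = (0, 0, 1, 2)
  row 0: subtract 4×row2 = (1, 0, 0, 2)
  row 1: subtract 9×row2 = (0, 1, 0, 4)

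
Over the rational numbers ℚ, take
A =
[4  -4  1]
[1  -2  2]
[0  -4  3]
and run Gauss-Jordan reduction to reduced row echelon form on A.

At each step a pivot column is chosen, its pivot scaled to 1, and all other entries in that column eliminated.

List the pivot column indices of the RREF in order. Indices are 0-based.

pivot columns: 0, 1, 2

step 1: normalize row 0 (÷4) = (1, -1, 1/4)
  row 1: subtract 1×row0 = (0, -1, 7/4)
step 2: normalize row 1 (÷-1) = (0, 1, -7/4)
  row 0: subtract -1×row1 = (1, 0, -3/2)
  row 2: subtract -4×row1 = (0, 0, -4)
step 3: normalize row 2 (÷-4) = (0, 0, 1)
  row 0: subtract -3/2×row2 = (1, 0, 0)
  row 1: subtract -7/4×row2 = (0, 1, 0)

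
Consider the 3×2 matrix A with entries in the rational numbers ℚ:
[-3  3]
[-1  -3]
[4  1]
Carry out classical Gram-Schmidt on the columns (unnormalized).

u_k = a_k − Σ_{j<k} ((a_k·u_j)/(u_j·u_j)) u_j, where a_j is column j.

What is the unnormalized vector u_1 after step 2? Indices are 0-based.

Step 1: u_0 = a_0 = (-3, -1, 4).
Step 2: u_1 = a_1 − (-1/13)·u_0 = (36/13, -40/13, 17/13).

u_1 = (36/13, -40/13, 17/13)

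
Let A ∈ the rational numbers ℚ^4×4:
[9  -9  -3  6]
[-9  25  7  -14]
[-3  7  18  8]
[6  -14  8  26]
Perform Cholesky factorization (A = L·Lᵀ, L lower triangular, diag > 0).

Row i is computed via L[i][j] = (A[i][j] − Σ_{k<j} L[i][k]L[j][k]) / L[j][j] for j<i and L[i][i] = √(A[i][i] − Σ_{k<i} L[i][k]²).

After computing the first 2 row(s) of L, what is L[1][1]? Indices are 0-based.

Step 1: L[0][0] = √(9) = 3.
  L[1][0] = (-9) / L[0][0] = -3.
Step 2: L[1][1] = √(16) = 4.

L[1][1] = 4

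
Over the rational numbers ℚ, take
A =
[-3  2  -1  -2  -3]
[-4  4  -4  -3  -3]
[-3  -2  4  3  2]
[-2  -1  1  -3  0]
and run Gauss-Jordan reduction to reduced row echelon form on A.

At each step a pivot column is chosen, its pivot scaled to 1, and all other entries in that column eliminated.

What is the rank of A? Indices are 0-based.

rank = 4

pivot(0,0)=-3: scale R0 → (1, -2/3, 1/3, 2/3, 1)
  clear (1,0): R1 −= (-4)R0 → (0, 4/3, -8/3, -1/3, 1)
  clear (2,0): R2 −= (-3)R0 → (0, -4, 5, 5, 5)
  clear (3,0): R3 −= (-2)R0 → (0, -7/3, 5/3, -5/3, 2)
pivot(1,1)=4/3: scale R1 → (0, 1, -2, -1/4, 3/4)
  clear (0,1): R0 −= (-2/3)R1 → (1, 0, -1, 1/2, 3/2)
  clear (2,1): R2 −= (-4)R1 → (0, 0, -3, 4, 8)
  clear (3,1): R3 −= (-7/3)R1 → (0, 0, -3, -9/4, 15/4)
pivot(2,2)=-3: scale R2 → (0, 0, 1, -4/3, -8/3)
  clear (0,2): R0 −= (-1)R2 → (1, 0, 0, -5/6, -7/6)
  clear (1,2): R1 −= (-2)R2 → (0, 1, 0, -35/12, -55/12)
  clear (3,2): R3 −= (-3)R2 → (0, 0, 0, -25/4, -17/4)
pivot(3,3)=-25/4: scale R3 → (0, 0, 0, 1, 17/25)
  clear (0,3): R0 −= (-5/6)R3 → (1, 0, 0, 0, -3/5)
  clear (1,3): R1 −= (-35/12)R3 → (0, 1, 0, 0, -13/5)
  clear (2,3): R2 −= (-4/3)R3 → (0, 0, 1, 0, -44/25)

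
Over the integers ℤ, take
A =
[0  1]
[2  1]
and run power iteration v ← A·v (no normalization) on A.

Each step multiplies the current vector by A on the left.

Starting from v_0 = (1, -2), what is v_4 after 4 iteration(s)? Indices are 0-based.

v_4 = (-4, -12)

v_0 = (1, -2).
v_1 = A·v_0 = (-2, 0).
v_2 = A·v_1 = (0, -4).
v_3 = A·v_2 = (-4, -4).
v_4 = A·v_3 = (-4, -12).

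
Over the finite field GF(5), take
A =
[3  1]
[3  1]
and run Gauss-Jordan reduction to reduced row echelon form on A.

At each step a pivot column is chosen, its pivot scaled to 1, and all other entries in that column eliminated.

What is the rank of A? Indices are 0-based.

pivot(0,0)=3: scale R0 → (1, 2)
  clear (1,0): R1 −= (3)R0 → (0, 0)
col 1: no nonzero at/below row 1; advance.

rank = 1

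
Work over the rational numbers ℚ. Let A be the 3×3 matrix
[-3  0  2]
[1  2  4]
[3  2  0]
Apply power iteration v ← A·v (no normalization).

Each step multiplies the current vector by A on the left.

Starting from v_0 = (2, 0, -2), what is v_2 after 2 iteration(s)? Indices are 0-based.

v_0 = (2, 0, -2).
v_1 = A·v_0 = (-10, -6, 6).
v_2 = A·v_1 = (42, 2, -42).

v_2 = (42, 2, -42)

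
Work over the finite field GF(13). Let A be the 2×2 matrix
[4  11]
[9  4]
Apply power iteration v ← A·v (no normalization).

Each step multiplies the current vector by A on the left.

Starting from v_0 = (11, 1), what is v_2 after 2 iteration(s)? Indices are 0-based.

v_0 = (11, 1).
v_1 = A·v_0 = (3, 12).
v_2 = A·v_1 = (1, 10).

v_2 = (1, 10)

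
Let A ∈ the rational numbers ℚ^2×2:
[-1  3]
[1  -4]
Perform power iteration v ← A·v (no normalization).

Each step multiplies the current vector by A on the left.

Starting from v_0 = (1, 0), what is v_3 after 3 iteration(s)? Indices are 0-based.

v_3 = (-19, 24)

v_0 = (1, 0).
v_1 = A·v_0 = (-1, 1).
v_2 = A·v_1 = (4, -5).
v_3 = A·v_2 = (-19, 24).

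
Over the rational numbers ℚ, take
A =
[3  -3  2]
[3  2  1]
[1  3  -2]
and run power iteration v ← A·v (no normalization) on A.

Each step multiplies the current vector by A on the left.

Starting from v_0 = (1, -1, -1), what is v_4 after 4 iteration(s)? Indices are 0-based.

v_0 = (1, -1, -1).
v_1 = A·v_0 = (4, 0, 0).
v_2 = A·v_1 = (12, 12, 4).
v_3 = A·v_2 = (8, 64, 40).
v_4 = A·v_3 = (-88, 192, 120).

v_4 = (-88, 192, 120)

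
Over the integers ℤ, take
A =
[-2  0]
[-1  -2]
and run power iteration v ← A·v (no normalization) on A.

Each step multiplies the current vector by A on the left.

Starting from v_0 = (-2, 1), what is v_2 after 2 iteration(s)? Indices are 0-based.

v_0 = (-2, 1).
v_1 = A·v_0 = (4, 0).
v_2 = A·v_1 = (-8, -4).

v_2 = (-8, -4)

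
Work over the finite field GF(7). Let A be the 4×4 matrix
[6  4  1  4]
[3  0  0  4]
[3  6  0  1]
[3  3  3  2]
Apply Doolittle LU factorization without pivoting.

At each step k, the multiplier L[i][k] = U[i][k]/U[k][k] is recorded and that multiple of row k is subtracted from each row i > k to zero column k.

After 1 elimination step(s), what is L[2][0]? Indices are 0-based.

L[2][0] = 4

Step 1: pivot at (0,0) is 6.
  row1 ← row1 − (4)·row0  ⇒  L[1][0]=4, U row1=(0, 5, 3, 2)
  row2 ← row2 − (4)·row0  ⇒  L[2][0]=4, U row2=(0, 4, 3, 6)
  row3 ← row3 − (4)·row0  ⇒  L[3][0]=4, U row3=(0, 1, 6, 0)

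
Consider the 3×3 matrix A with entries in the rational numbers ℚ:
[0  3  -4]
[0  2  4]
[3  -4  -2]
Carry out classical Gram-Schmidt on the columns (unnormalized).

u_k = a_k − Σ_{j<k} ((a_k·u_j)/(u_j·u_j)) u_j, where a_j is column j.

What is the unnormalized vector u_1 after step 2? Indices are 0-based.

Step 1: u_0 = a_0 = (0, 0, 3).
Step 2: u_1 = a_1 − (-4/3)·u_0 = (3, 2, 0).

u_1 = (3, 2, 0)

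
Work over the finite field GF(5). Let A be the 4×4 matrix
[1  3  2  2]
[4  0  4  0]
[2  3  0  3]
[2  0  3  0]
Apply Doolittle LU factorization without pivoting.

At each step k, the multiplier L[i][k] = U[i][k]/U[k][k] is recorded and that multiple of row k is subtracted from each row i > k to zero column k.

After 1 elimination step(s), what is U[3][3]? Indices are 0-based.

U[3][3] = 1

[col 0] pivot 1
  R1 -= 4*R0 → (0, 3, 1, 2)  (L[1][0] := 4)
  R2 -= 2*R0 → (0, 2, 1, 4)  (L[2][0] := 2)
  R3 -= 2*R0 → (0, 4, 4, 1)  (L[3][0] := 2)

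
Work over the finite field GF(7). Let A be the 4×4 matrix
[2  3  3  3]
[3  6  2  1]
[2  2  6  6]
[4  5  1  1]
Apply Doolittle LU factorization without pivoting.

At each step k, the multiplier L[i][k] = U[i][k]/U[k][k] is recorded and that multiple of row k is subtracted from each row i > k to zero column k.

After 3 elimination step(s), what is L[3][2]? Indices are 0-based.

k=0: U[0][0]=2
  eliminate (1,0): mult=5, new row 1: (0, 5, 1, 0); set L[1][0]=5
  eliminate (2,0): mult=1, new row 2: (0, 6, 3, 3); set L[2][0]=1
  eliminate (3,0): mult=2, new row 3: (0, 6, 2, 2); set L[3][0]=2
k=1: U[1][1]=5
  eliminate (2,1): mult=4, new row 2: (0, 0, 6, 3); set L[2][1]=4
  eliminate (3,1): mult=4, new row 3: (0, 0, 5, 2); set L[3][1]=4
k=2: U[2][2]=6
  eliminate (3,2): mult=2, new row 3: (0, 0, 0, 3); set L[3][2]=2

L[3][2] = 2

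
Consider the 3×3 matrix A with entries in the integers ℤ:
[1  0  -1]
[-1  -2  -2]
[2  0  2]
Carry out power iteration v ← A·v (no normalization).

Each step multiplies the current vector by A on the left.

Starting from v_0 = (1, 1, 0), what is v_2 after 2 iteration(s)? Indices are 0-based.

v_0 = (1, 1, 0).
v_1 = A·v_0 = (1, -3, 2).
v_2 = A·v_1 = (-1, 1, 6).

v_2 = (-1, 1, 6)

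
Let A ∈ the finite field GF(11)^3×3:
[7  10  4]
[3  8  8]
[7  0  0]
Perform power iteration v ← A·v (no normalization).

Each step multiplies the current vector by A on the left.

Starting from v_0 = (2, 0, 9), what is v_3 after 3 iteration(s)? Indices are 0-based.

v_3 = (5, 4, 8)

v_0 = (2, 0, 9).
v_1 = A·v_0 = (6, 1, 3).
v_2 = A·v_1 = (9, 6, 9).
v_3 = A·v_2 = (5, 4, 8).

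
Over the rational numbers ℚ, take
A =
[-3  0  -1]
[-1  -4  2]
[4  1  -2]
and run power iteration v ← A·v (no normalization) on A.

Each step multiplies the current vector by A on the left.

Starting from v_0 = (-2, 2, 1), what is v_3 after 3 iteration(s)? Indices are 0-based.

v_0 = (-2, 2, 1).
v_1 = A·v_0 = (5, -4, -8).
v_2 = A·v_1 = (-7, -5, 32).
v_3 = A·v_2 = (-11, 91, -97).

v_3 = (-11, 91, -97)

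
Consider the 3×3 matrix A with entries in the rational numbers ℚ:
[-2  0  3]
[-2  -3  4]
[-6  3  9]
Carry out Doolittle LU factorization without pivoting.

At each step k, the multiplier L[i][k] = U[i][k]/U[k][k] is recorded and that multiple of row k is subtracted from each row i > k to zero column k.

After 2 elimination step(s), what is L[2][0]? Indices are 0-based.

L[2][0] = 3

Step 1: pivot at (0,0) is -2.
  row1 ← row1 − (1)·row0  ⇒  L[1][0]=1, U row1=(0, -3, 1)
  row2 ← row2 − (3)·row0  ⇒  L[2][0]=3, U row2=(0, 3, 0)
Step 2: pivot at (1,1) is -3.
  row2 ← row2 − (-1)·row1  ⇒  L[2][1]=-1, U row2=(0, 0, 1)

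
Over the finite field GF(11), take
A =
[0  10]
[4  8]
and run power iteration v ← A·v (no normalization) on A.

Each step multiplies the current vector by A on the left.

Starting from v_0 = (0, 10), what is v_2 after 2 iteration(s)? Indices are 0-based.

v_0 = (0, 10).
v_1 = A·v_0 = (1, 3).
v_2 = A·v_1 = (8, 6).

v_2 = (8, 6)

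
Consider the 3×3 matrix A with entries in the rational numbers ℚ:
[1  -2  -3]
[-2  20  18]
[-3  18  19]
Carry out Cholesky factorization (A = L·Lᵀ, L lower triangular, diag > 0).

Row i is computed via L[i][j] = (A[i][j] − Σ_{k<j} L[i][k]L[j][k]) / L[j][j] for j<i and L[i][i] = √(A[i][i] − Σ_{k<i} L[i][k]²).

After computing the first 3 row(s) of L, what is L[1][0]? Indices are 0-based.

L[1][0] = -2

Step 1: L[0][0] = √(1) = 1.
  L[1][0] = (-2) / L[0][0] = -2.
Step 2: L[1][1] = √(16) = 4.
  L[2][0] = (-3) / L[0][0] = -3.
  L[2][1] = (12) / L[1][1] = 3.
Step 3: L[2][2] = √(1) = 1.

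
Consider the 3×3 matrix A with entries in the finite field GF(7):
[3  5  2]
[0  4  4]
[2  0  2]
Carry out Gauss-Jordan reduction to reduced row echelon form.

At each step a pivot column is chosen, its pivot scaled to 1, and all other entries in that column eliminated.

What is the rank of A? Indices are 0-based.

rank = 3

pivot(0,0)=3: scale R0 → (1, 4, 3)
  clear (2,0): R2 −= (2)R0 → (0, 6, 3)
pivot(1,1)=4: scale R1 → (0, 1, 1)
  clear (0,1): R0 −= (4)R1 → (1, 0, 6)
  clear (2,1): R2 −= (6)R1 → (0, 0, 4)
pivot(2,2)=4: scale R2 → (0, 0, 1)
  clear (0,2): R0 −= (6)R2 → (1, 0, 0)
  clear (1,2): R1 −= (1)R2 → (0, 1, 0)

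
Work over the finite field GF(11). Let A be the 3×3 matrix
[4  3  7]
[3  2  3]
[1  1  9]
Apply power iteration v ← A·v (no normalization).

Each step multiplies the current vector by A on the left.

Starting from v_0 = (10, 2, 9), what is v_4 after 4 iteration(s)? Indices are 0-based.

v_0 = (10, 2, 9).
v_1 = A·v_0 = (10, 6, 5).
v_2 = A·v_1 = (5, 2, 6).
v_3 = A·v_2 = (2, 4, 6).
v_4 = A·v_3 = (7, 10, 5).

v_4 = (7, 10, 5)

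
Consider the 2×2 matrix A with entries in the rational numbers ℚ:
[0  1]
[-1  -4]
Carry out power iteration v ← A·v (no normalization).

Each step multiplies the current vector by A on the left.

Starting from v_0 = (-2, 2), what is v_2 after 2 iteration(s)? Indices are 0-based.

v_2 = (-6, 22)

v_0 = (-2, 2).
v_1 = A·v_0 = (2, -6).
v_2 = A·v_1 = (-6, 22).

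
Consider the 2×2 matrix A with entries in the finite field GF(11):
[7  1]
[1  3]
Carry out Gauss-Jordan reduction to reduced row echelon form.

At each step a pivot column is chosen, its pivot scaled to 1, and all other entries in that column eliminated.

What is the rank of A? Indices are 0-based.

pivot(0,0)=7: scale R0 → (1, 8)
  clear (1,0): R1 −= (1)R0 → (0, 6)
pivot(1,1)=6: scale R1 → (0, 1)
  clear (0,1): R0 −= (8)R1 → (1, 0)

rank = 2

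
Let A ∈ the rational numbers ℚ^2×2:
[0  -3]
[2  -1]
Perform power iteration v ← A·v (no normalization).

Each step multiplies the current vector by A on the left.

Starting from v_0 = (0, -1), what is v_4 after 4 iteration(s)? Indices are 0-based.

v_4 = (33, -19)

v_0 = (0, -1).
v_1 = A·v_0 = (3, 1).
v_2 = A·v_1 = (-3, 5).
v_3 = A·v_2 = (-15, -11).
v_4 = A·v_3 = (33, -19).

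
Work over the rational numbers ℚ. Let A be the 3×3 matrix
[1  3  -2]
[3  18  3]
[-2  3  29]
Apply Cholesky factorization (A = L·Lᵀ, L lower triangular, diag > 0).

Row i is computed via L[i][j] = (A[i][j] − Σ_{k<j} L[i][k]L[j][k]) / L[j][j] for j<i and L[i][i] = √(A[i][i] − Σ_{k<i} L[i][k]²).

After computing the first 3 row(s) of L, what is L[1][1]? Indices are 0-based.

L[1][1] = 3

Step 1: L[0][0] = √(1) = 1.
  L[1][0] = (3) / L[0][0] = 3.
Step 2: L[1][1] = √(9) = 3.
  L[2][0] = (-2) / L[0][0] = -2.
  L[2][1] = (9) / L[1][1] = 3.
Step 3: L[2][2] = √(16) = 4.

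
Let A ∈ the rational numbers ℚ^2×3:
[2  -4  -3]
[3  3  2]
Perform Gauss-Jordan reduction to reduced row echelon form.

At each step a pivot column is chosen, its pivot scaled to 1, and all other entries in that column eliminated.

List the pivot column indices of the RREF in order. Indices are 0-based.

pivot(0,0)=2: scale R0 → (1, -2, -3/2)
  clear (1,0): R1 −= (3)R0 → (0, 9, 13/2)
pivot(1,1)=9: scale R1 → (0, 1, 13/18)
  clear (0,1): R0 −= (-2)R1 → (1, 0, -1/18)

pivot columns: 0, 1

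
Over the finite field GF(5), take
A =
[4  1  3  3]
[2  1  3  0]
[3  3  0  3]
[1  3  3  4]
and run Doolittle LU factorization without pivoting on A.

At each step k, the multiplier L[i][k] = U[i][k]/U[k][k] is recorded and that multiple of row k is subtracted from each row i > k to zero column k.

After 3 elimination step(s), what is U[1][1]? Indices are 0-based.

Step 1: pivot at (0,0) is 4.
  row1 ← row1 − (3)·row0  ⇒  L[1][0]=3, U row1=(0, 3, 4, 1)
  row2 ← row2 − (2)·row0  ⇒  L[2][0]=2, U row2=(0, 1, 4, 2)
  row3 ← row3 − (4)·row0  ⇒  L[3][0]=4, U row3=(0, 4, 1, 2)
Step 2: pivot at (1,1) is 3.
  row2 ← row2 − (2)·row1  ⇒  L[2][1]=2, U row2=(0, 0, 1, 0)
  row3 ← row3 − (3)·row1  ⇒  L[3][1]=3, U row3=(0, 0, 4, 4)
Step 3: pivot at (2,2) is 1.
  row3 ← row3 − (4)·row2  ⇒  L[3][2]=4, U row3=(0, 0, 0, 4)

U[1][1] = 3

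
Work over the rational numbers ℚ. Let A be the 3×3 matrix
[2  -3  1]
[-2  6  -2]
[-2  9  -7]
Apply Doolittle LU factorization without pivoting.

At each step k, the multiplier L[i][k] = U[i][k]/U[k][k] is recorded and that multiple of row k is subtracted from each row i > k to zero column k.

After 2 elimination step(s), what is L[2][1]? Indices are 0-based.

k=0: U[0][0]=2
  eliminate (1,0): mult=-1, new row 1: (0, 3, -1); set L[1][0]=-1
  eliminate (2,0): mult=-1, new row 2: (0, 6, -6); set L[2][0]=-1
k=1: U[1][1]=3
  eliminate (2,1): mult=2, new row 2: (0, 0, -4); set L[2][1]=2

L[2][1] = 2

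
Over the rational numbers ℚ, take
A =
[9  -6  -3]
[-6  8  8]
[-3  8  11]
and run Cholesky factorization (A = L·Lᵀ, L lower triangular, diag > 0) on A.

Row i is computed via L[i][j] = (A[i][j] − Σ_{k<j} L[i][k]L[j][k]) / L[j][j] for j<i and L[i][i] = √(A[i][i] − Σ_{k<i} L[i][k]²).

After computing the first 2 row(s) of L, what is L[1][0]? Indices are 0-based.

Step 1: L[0][0] = √(9) = 3.
  L[1][0] = (-6) / L[0][0] = -2.
Step 2: L[1][1] = √(4) = 2.

L[1][0] = -2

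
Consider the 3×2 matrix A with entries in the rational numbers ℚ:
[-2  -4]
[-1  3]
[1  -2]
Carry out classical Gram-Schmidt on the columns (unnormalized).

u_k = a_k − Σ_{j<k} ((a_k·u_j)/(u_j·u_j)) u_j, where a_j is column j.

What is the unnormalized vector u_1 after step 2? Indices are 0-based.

u_1 = (-3, 7/2, -5/2)

Step 1: u_0 = a_0 = (-2, -1, 1).
Step 2: u_1 = a_1 − (1/2)·u_0 = (-3, 7/2, -5/2).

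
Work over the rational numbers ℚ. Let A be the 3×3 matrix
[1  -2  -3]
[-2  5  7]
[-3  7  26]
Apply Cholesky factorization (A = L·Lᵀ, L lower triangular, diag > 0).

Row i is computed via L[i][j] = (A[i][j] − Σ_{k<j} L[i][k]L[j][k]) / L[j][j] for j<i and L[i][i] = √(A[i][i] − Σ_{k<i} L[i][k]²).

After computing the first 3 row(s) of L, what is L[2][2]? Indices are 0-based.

L[2][2] = 4

Step 1: L[0][0] = √(1) = 1.
  L[1][0] = (-2) / L[0][0] = -2.
Step 2: L[1][1] = √(1) = 1.
  L[2][0] = (-3) / L[0][0] = -3.
  L[2][1] = (1) / L[1][1] = 1.
Step 3: L[2][2] = √(16) = 4.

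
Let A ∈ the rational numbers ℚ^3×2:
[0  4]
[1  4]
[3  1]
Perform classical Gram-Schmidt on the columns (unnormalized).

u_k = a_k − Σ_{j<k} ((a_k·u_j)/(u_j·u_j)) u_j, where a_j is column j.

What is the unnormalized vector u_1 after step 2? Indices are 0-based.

Step 1: u_0 = a_0 = (0, 1, 3).
Step 2: u_1 = a_1 − (7/10)·u_0 = (4, 33/10, -11/10).

u_1 = (4, 33/10, -11/10)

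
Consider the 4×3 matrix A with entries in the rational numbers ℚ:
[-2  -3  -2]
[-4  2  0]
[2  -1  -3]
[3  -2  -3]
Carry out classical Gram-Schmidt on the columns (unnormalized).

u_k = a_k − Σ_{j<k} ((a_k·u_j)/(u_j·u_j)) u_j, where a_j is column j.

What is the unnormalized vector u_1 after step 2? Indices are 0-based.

Step 1: u_0 = a_0 = (-2, -4, 2, 3).
Step 2: u_1 = a_1 − (-10/33)·u_0 = (-119/33, 26/33, -13/33, -12/11).

u_1 = (-119/33, 26/33, -13/33, -12/11)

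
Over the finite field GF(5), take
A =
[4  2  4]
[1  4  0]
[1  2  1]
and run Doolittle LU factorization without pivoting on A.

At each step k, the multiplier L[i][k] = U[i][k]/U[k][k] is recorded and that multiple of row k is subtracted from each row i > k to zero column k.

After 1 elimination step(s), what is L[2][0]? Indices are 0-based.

[col 0] pivot 4
  R1 -= 4*R0 → (0, 1, 4)  (L[1][0] := 4)
  R2 -= 4*R0 → (0, 4, 0)  (L[2][0] := 4)

L[2][0] = 4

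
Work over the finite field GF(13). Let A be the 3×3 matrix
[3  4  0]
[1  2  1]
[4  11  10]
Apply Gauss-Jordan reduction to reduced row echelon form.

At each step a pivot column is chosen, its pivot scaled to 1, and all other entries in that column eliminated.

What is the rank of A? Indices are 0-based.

rank = 3

step 1: normalize row 0 (÷3) = (1, 10, 0)
  row 1: subtract 1×row0 = (0, 5, 1)
  row 2: subtract 4×row0 = (0, 10, 10)
step 2: normalize row 1 (÷5) = (0, 1, 8)
  row 0: subtract 10×row1 = (1, 0, 11)
  row 2: subtract 10×row1 = (0, 0, 8)
step 3: normalize row 2 (÷8) = (0, 0, 1)
  row 0: subtract 11×row2 = (1, 0, 0)
  row 1: subtract 8×row2 = (0, 1, 0)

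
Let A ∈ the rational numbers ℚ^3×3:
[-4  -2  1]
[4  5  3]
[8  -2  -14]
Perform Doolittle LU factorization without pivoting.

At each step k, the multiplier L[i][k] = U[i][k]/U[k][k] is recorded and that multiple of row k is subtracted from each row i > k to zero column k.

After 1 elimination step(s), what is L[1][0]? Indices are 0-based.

L[1][0] = -1

[col 0] pivot -4
  R1 -= -1*R0 → (0, 3, 4)  (L[1][0] := -1)
  R2 -= -2*R0 → (0, -6, -12)  (L[2][0] := -2)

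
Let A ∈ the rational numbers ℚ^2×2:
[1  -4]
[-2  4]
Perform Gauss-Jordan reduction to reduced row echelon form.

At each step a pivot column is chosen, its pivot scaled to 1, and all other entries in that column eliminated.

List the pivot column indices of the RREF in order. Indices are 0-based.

[1] R0 /= 1  ⇒  (1, -4)
     R1 -= -2·R0  ⇒  (0, -4)
[2] R1 /= -4  ⇒  (0, 1)
     R0 -= -4·R1  ⇒  (1, 0)

pivot columns: 0, 1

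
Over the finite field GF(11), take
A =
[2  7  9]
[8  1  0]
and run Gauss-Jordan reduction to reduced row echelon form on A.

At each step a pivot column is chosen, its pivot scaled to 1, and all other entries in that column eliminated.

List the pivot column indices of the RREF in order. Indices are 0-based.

[1] R0 /= 2  ⇒  (1, 9, 10)
     R1 -= 8·R0  ⇒  (0, 6, 8)
[2] R1 /= 6  ⇒  (0, 1, 5)
     R0 -= 9·R1  ⇒  (1, 0, 9)

pivot columns: 0, 1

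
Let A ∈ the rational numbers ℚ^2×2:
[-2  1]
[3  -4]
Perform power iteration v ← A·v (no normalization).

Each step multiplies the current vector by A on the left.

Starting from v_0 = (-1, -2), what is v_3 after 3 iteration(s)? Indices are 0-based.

v_3 = (-30, 95)

v_0 = (-1, -2).
v_1 = A·v_0 = (0, 5).
v_2 = A·v_1 = (5, -20).
v_3 = A·v_2 = (-30, 95).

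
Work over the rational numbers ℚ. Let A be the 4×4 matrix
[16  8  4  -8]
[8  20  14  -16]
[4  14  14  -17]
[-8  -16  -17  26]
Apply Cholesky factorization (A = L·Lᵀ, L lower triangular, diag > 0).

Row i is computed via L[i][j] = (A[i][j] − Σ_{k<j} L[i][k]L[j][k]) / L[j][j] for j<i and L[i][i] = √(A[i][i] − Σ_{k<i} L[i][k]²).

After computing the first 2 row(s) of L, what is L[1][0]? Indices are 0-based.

L[1][0] = 2

Step 1: L[0][0] = √(16) = 4.
  L[1][0] = (8) / L[0][0] = 2.
Step 2: L[1][1] = √(16) = 4.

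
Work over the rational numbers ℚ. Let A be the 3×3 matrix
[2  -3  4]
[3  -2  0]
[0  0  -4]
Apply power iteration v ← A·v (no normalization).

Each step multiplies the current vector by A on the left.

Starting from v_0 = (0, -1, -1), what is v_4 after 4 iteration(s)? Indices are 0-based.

v_0 = (0, -1, -1).
v_1 = A·v_0 = (-1, 2, 4).
v_2 = A·v_1 = (8, -7, -16).
v_3 = A·v_2 = (-27, 38, 64).
v_4 = A·v_3 = (88, -157, -256).

v_4 = (88, -157, -256)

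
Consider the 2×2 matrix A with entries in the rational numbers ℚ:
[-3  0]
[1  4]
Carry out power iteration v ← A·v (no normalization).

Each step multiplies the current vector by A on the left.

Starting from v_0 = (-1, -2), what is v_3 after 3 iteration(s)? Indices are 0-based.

v_0 = (-1, -2).
v_1 = A·v_0 = (3, -9).
v_2 = A·v_1 = (-9, -33).
v_3 = A·v_2 = (27, -141).

v_3 = (27, -141)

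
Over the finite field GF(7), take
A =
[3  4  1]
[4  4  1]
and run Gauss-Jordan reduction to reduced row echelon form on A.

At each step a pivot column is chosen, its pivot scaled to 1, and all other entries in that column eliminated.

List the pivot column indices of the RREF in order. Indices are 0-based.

step 1: normalize row 0 (÷3) = (1, 6, 5)
  row 1: subtract 4×row0 = (0, 1, 2)
step 2: normalize row 1 (÷1) = (0, 1, 2)
  row 0: subtract 6×row1 = (1, 0, 0)

pivot columns: 0, 1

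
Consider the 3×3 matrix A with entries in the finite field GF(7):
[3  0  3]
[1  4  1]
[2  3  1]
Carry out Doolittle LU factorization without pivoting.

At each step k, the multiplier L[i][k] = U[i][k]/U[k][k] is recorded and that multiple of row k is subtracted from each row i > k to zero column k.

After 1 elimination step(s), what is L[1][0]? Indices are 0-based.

k=0: U[0][0]=3
  eliminate (1,0): mult=5, new row 1: (0, 4, 0); set L[1][0]=5
  eliminate (2,0): mult=3, new row 2: (0, 3, 6); set L[2][0]=3

L[1][0] = 5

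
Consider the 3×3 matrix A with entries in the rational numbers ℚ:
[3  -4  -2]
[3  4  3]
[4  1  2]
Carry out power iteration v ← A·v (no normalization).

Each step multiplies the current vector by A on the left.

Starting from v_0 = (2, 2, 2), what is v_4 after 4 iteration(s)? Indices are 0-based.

v_0 = (2, 2, 2).
v_1 = A·v_0 = (-6, 20, 14).
v_2 = A·v_1 = (-126, 104, 24).
v_3 = A·v_2 = (-842, 110, -352).
v_4 = A·v_3 = (-2262, -3142, -3962).

v_4 = (-2262, -3142, -3962)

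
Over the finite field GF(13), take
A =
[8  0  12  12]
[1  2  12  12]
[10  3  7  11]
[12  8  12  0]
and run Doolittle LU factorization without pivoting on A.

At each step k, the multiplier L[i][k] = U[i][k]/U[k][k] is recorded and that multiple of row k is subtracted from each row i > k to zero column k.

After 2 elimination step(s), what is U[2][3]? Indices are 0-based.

k=0: U[0][0]=8
  eliminate (1,0): mult=5, new row 1: (0, 2, 4, 4); set L[1][0]=5
  eliminate (2,0): mult=11, new row 2: (0, 3, 5, 9); set L[2][0]=11
  eliminate (3,0): mult=8, new row 3: (0, 8, 7, 8); set L[3][0]=8
k=1: U[1][1]=2
  eliminate (2,1): mult=8, new row 2: (0, 0, 12, 3); set L[2][1]=8
  eliminate (3,1): mult=4, new row 3: (0, 0, 4, 5); set L[3][1]=4

U[2][3] = 3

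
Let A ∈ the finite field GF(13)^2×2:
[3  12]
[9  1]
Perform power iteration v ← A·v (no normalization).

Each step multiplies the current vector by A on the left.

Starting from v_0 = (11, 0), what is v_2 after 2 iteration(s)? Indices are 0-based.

v_0 = (11, 0).
v_1 = A·v_0 = (7, 8).
v_2 = A·v_1 = (0, 6).

v_2 = (0, 6)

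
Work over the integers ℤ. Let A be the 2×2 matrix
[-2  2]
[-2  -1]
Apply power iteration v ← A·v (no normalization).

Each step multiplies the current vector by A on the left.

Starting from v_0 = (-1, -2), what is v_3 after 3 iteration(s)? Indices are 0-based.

v_3 = (-24, -24)

v_0 = (-1, -2).
v_1 = A·v_0 = (-2, 4).
v_2 = A·v_1 = (12, 0).
v_3 = A·v_2 = (-24, -24).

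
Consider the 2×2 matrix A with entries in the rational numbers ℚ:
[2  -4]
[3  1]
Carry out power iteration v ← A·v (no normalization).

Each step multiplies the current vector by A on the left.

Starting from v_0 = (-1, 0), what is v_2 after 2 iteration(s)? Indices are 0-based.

v_0 = (-1, 0).
v_1 = A·v_0 = (-2, -3).
v_2 = A·v_1 = (8, -9).

v_2 = (8, -9)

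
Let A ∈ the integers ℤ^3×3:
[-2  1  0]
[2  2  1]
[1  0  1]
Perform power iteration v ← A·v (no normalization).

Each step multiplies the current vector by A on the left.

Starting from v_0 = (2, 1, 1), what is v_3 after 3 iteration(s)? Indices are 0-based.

v_3 = (-15, 48, 13)

v_0 = (2, 1, 1).
v_1 = A·v_0 = (-3, 7, 3).
v_2 = A·v_1 = (13, 11, 0).
v_3 = A·v_2 = (-15, 48, 13).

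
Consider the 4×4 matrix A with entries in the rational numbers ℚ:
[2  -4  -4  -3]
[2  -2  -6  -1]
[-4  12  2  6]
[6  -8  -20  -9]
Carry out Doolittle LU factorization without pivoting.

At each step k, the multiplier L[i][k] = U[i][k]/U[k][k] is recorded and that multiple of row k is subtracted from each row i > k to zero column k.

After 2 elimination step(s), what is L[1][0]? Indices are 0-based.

L[1][0] = 1

[col 0] pivot 2
  R1 -= 1*R0 → (0, 2, -2, 2)  (L[1][0] := 1)
  R2 -= -2*R0 → (0, 4, -6, 0)  (L[2][0] := -2)
  R3 -= 3*R0 → (0, 4, -8, 0)  (L[3][0] := 3)
[col 1] pivot 2
  R2 -= 2*R1 → (0, 0, -2, -4)  (L[2][1] := 2)
  R3 -= 2*R1 → (0, 0, -4, -4)  (L[3][1] := 2)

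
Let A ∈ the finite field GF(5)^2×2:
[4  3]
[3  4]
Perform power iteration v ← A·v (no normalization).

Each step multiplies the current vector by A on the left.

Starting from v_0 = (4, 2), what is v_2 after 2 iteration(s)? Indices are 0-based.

v_2 = (3, 1)

v_0 = (4, 2).
v_1 = A·v_0 = (2, 0).
v_2 = A·v_1 = (3, 1).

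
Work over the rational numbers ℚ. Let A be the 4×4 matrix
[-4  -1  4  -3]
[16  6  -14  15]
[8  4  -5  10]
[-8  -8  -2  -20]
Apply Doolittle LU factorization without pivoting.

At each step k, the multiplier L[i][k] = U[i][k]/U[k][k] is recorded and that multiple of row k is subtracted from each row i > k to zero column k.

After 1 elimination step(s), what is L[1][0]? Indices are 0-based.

k=0: U[0][0]=-4
  eliminate (1,0): mult=-4, new row 1: (0, 2, 2, 3); set L[1][0]=-4
  eliminate (2,0): mult=-2, new row 2: (0, 2, 3, 4); set L[2][0]=-2
  eliminate (3,0): mult=2, new row 3: (0, -6, -10, -14); set L[3][0]=2

L[1][0] = -4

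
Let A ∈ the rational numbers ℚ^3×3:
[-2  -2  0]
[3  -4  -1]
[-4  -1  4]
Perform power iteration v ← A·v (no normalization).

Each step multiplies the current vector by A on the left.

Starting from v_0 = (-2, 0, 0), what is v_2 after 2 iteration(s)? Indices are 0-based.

v_2 = (4, 28, 22)

v_0 = (-2, 0, 0).
v_1 = A·v_0 = (4, -6, 8).
v_2 = A·v_1 = (4, 28, 22).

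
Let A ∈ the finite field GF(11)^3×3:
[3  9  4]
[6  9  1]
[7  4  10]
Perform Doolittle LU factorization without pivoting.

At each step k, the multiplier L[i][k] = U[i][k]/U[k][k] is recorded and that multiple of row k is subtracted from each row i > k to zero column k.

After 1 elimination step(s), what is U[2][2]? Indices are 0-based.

U[2][2] = 8

Step 1: pivot at (0,0) is 3.
  row1 ← row1 − (2)·row0  ⇒  L[1][0]=2, U row1=(0, 2, 4)
  row2 ← row2 − (6)·row0  ⇒  L[2][0]=6, U row2=(0, 5, 8)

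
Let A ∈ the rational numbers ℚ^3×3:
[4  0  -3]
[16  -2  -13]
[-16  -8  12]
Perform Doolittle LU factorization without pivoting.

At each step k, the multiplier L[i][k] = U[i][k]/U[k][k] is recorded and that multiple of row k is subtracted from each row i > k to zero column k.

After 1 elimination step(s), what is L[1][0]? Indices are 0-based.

L[1][0] = 4

Step 1: pivot at (0,0) is 4.
  row1 ← row1 − (4)·row0  ⇒  L[1][0]=4, U row1=(0, -2, -1)
  row2 ← row2 − (-4)·row0  ⇒  L[2][0]=-4, U row2=(0, -8, 0)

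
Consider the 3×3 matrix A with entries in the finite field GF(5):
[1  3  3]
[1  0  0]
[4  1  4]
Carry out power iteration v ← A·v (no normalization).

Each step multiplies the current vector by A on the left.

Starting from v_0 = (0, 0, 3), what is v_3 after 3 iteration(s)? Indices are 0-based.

v_3 = (4, 0, 0)

v_0 = (0, 0, 3).
v_1 = A·v_0 = (4, 0, 2).
v_2 = A·v_1 = (0, 4, 4).
v_3 = A·v_2 = (4, 0, 0).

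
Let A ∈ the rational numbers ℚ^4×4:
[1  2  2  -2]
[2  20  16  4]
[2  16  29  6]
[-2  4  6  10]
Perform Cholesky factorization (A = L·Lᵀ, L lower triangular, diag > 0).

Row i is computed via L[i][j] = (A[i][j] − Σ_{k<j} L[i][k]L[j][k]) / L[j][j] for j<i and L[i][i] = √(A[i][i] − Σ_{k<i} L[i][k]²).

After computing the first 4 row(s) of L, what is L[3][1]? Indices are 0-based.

Step 1: L[0][0] = √(1) = 1.
  L[1][0] = (2) / L[0][0] = 2.
Step 2: L[1][1] = √(16) = 4.
  L[2][0] = (2) / L[0][0] = 2.
  L[2][1] = (12) / L[1][1] = 3.
Step 3: L[2][2] = √(16) = 4.
  L[3][0] = (-2) / L[0][0] = -2.
  L[3][1] = (8) / L[1][1] = 2.
  L[3][2] = (4) / L[2][2] = 1.
Step 4: L[3][3] = √(1) = 1.

L[3][1] = 2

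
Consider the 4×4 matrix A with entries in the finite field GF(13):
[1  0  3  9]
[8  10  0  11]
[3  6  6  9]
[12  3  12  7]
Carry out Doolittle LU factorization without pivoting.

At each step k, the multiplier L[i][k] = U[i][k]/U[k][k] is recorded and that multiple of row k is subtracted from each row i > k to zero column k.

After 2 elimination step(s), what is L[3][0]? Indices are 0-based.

k=0: U[0][0]=1
  eliminate (1,0): mult=8, new row 1: (0, 10, 2, 4); set L[1][0]=8
  eliminate (2,0): mult=3, new row 2: (0, 6, 10, 8); set L[2][0]=3
  eliminate (3,0): mult=12, new row 3: (0, 3, 2, 3); set L[3][0]=12
k=1: U[1][1]=10
  eliminate (2,1): mult=11, new row 2: (0, 0, 1, 3); set L[2][1]=11
  eliminate (3,1): mult=12, new row 3: (0, 0, 4, 7); set L[3][1]=12

L[3][0] = 12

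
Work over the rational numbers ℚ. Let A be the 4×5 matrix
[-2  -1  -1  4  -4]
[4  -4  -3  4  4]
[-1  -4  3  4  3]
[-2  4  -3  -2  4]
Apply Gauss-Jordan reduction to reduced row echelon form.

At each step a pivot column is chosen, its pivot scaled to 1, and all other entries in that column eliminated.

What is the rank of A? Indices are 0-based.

rank = 4

[1] R0 /= -2  ⇒  (1, 1/2, 1/2, -2, 2)
     R1 -= 4·R0  ⇒  (0, -6, -5, 12, -4)
     R2 -= -1·R0  ⇒  (0, -7/2, 7/2, 2, 5)
     R3 -= -2·R0  ⇒  (0, 5, -2, -6, 8)
[2] R1 /= -6  ⇒  (0, 1, 5/6, -2, 2/3)
     R0 -= 1/2·R1  ⇒  (1, 0, 1/12, -1, 5/3)
     R2 -= -7/2·R1  ⇒  (0, 0, 77/12, -5, 22/3)
     R3 -= 5·R1  ⇒  (0, 0, -37/6, 4, 14/3)
[3] R2 /= 77/12  ⇒  (0, 0, 1, -60/77, 8/7)
     R0 -= 1/12·R2  ⇒  (1, 0, 0, -72/77, 11/7)
     R1 -= 5/6·R2  ⇒  (0, 1, 0, -104/77, -2/7)
     R3 -= -37/6·R2  ⇒  (0, 0, 0, -62/77, 82/7)
[4] R3 /= -62/77  ⇒  (0, 0, 0, 1, -451/31)
     R0 -= -72/77·R3  ⇒  (1, 0, 0, 0, -373/31)
     R1 -= -104/77·R3  ⇒  (0, 1, 0, 0, -618/31)
     R2 -= -60/77·R3  ⇒  (0, 0, 1, 0, -316/31)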